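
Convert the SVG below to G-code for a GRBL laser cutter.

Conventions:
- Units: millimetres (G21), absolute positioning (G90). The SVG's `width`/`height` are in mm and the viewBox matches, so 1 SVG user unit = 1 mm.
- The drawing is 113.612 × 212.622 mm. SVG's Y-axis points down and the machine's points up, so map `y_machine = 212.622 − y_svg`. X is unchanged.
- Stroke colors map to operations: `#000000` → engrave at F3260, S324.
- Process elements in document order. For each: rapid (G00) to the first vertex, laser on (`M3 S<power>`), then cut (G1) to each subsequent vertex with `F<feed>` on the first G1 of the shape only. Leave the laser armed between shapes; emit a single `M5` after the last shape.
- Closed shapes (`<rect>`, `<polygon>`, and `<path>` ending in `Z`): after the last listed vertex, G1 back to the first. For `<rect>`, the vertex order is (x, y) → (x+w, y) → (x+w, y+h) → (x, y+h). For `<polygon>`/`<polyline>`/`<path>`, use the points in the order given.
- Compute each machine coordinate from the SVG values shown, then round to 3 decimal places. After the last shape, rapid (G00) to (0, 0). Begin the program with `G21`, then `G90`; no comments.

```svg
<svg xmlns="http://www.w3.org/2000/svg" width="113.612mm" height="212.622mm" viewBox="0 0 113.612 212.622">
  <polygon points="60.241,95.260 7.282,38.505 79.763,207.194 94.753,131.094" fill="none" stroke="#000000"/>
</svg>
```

G21
G90
G00 X60.241 Y117.362
M3 S324
G1 X7.282 Y174.117 F3260
G1 X79.763 Y5.428
G1 X94.753 Y81.528
G1 X60.241 Y117.362
M5
G00 X0.000 Y0.000

1 u = 1 mm; y_m = 212.622 − y.

[1] `<polygon>` closed polygon, #000000→engrave S324 F3260: (60.241,117.362) → (7.282,174.117) → (79.763,5.428) → (94.753,81.528) → (60.241,117.362) (closed)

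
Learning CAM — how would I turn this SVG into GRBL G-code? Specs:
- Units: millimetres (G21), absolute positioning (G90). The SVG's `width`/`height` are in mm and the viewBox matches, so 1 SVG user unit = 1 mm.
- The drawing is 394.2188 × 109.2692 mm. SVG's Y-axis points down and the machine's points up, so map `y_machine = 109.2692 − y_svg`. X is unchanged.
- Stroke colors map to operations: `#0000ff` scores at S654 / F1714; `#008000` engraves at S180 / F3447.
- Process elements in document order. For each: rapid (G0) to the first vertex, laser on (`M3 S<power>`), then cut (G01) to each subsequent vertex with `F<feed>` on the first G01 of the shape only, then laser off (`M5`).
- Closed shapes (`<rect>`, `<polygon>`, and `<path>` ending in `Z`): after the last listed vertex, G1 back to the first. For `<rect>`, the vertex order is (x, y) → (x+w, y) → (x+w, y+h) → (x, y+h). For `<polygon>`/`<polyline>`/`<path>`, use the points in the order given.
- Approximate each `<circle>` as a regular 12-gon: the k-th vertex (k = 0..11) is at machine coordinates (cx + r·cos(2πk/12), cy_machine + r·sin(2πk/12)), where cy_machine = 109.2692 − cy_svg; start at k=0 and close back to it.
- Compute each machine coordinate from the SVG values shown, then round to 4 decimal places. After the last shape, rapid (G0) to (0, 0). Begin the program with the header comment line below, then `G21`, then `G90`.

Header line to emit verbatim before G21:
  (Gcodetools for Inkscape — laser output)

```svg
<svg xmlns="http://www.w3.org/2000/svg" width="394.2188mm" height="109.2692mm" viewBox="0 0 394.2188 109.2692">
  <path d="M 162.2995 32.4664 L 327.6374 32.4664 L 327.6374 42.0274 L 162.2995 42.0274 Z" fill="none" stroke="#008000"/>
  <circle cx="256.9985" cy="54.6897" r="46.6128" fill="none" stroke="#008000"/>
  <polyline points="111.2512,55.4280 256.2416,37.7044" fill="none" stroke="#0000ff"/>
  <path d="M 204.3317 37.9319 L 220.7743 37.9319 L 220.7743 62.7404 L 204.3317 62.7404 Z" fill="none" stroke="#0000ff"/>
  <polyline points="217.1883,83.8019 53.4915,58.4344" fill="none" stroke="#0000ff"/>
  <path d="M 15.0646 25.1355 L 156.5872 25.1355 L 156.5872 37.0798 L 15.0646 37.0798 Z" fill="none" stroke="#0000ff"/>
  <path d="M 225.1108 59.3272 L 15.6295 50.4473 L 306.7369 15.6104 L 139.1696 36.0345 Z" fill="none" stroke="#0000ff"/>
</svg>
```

(Gcodetools for Inkscape — laser output)
G21
G90
G0 X162.2995 Y76.8028
M3 S180
G01 X327.6374 Y76.8028 F3447
G01 X327.6374 Y67.2418
G01 X162.2995 Y67.2418
G01 X162.2995 Y76.8028
M5
G0 X303.6113 Y54.5795
M3 S180
G01 X297.3664 Y77.8859 F3447
G01 X280.3049 Y94.9474
G01 X256.9985 Y101.1923
G01 X233.6921 Y94.9474
G01 X216.6306 Y77.8859
G01 X210.3857 Y54.5795
G01 X216.6306 Y31.2731
G01 X233.6921 Y14.2116
G01 X256.9985 Y7.9667
G01 X280.3049 Y14.2116
G01 X297.3664 Y31.2731
G01 X303.6113 Y54.5795
M5
G0 X111.2512 Y53.8412
M3 S654
G01 X256.2416 Y71.5648 F1714
M5
G0 X204.3317 Y71.3373
M3 S654
G01 X220.7743 Y71.3373 F1714
G01 X220.7743 Y46.5288
G01 X204.3317 Y46.5288
G01 X204.3317 Y71.3373
M5
G0 X217.1883 Y25.4673
M3 S654
G01 X53.4915 Y50.8348 F1714
M5
G0 X15.0646 Y84.1337
M3 S654
G01 X156.5872 Y84.1337 F1714
G01 X156.5872 Y72.1894
G01 X15.0646 Y72.1894
G01 X15.0646 Y84.1337
M5
G0 X225.1108 Y49.9420
M3 S654
G01 X15.6295 Y58.8219 F1714
G01 X306.7369 Y93.6588
G01 X139.1696 Y73.2347
G01 X225.1108 Y49.9420
M5
G0 X0.0000 Y0.0000

Since the viewBox matches the mm dimensions, user units are millimetres directly. The only transform is the Y-flip y_m = 109.2692 − y_svg.

Shape 1 is a rectangle drawn with `<path>`. Its stroke #008000 means engrave at S180, F3447. After flipping Y the toolpath is (162.2995,76.8028) → (327.6374,76.8028) → (327.6374,67.2418) → (162.2995,67.2418) → (162.2995,76.8028), returning to the start.

Shape 2 is a circle drawn with `<circle>`. Its stroke #008000 means engrave at S180, F3447. After flipping Y the toolpath is (303.6113,54.5795) → (297.3664,77.8859) → (280.3049,94.9474) → (256.9985,101.1923) → (233.6921,94.9474) → (216.6306,77.8859) → (210.3857,54.5795) → (216.6306,31.2731) → (233.6921,14.2116) → (256.9985,7.9667) → (280.3049,14.2116) → (297.3664,31.2731) → (303.6113,54.5795), returning to the start.

Shape 3 is a line segment drawn with `<polyline>`. Its stroke #0000ff means score at S654, F1714. After flipping Y the toolpath is (111.2512,53.8412) → (256.2416,71.5648).

Shape 4 is a rectangle drawn with `<path>`. Its stroke #0000ff means score at S654, F1714. After flipping Y the toolpath is (204.3317,71.3373) → (220.7743,71.3373) → (220.7743,46.5288) → (204.3317,46.5288) → (204.3317,71.3373), returning to the start.

Shape 5 is a line segment drawn with `<polyline>`. Its stroke #0000ff means score at S654, F1714. After flipping Y the toolpath is (217.1883,25.4673) → (53.4915,50.8348).

Shape 6 is a rectangle drawn with `<path>`. Its stroke #0000ff means score at S654, F1714. After flipping Y the toolpath is (15.0646,84.1337) → (156.5872,84.1337) → (156.5872,72.1894) → (15.0646,72.1894) → (15.0646,84.1337), returning to the start.

Shape 7 is a closed polygon drawn with `<path>`. Its stroke #0000ff means score at S654, F1714. After flipping Y the toolpath is (225.1108,49.9420) → (15.6295,58.8219) → (306.7369,93.6588) → (139.1696,73.2347) → (225.1108,49.9420), returning to the start.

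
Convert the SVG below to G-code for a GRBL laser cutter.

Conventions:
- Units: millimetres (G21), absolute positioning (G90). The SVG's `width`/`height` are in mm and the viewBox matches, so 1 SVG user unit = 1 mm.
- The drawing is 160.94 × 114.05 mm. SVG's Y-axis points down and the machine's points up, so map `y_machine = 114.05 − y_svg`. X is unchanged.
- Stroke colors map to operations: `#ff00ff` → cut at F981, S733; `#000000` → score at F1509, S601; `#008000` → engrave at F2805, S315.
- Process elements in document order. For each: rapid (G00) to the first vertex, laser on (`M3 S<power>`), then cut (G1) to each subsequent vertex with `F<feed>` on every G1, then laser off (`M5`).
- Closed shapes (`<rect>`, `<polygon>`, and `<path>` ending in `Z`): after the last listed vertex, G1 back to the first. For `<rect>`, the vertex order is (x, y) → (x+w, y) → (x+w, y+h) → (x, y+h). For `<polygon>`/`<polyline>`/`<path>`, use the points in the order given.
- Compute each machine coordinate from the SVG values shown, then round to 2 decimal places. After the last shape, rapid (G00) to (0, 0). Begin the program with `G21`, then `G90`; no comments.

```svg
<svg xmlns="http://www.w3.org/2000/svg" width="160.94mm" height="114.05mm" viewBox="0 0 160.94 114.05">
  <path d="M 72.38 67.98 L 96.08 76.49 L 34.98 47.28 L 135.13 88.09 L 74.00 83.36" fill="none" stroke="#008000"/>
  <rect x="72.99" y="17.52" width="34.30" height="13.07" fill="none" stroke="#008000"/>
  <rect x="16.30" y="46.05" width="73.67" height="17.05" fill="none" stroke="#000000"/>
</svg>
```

1 u = 1 mm; y_m = 114.05 − y.

[1] `<path>` open polyline, #008000→engrave S315 F2805: (72.38,46.07) → (96.08,37.56) → (34.98,66.77) → (135.13,25.96) → (74.00,30.69)

[2] `<rect>` rectangle, #008000→engrave S315 F2805: (72.99,96.53) → (107.29,96.53) → (107.29,83.46) → (72.99,83.46) → (72.99,96.53) (closed)

[3] `<rect>` rectangle, #000000→score S601 F1509: (16.30,68.00) → (89.97,68.00) → (89.97,50.95) → (16.30,50.95) → (16.30,68.00) (closed)

G21
G90
G00 X72.38 Y46.07
M3 S315
G1 X96.08 Y37.56 F2805
G1 X34.98 Y66.77 F2805
G1 X135.13 Y25.96 F2805
G1 X74.00 Y30.69 F2805
M5
G00 X72.99 Y96.53
M3 S315
G1 X107.29 Y96.53 F2805
G1 X107.29 Y83.46 F2805
G1 X72.99 Y83.46 F2805
G1 X72.99 Y96.53 F2805
M5
G00 X16.30 Y68.00
M3 S601
G1 X89.97 Y68.00 F1509
G1 X89.97 Y50.95 F1509
G1 X16.30 Y50.95 F1509
G1 X16.30 Y68.00 F1509
M5
G00 X0.00 Y0.00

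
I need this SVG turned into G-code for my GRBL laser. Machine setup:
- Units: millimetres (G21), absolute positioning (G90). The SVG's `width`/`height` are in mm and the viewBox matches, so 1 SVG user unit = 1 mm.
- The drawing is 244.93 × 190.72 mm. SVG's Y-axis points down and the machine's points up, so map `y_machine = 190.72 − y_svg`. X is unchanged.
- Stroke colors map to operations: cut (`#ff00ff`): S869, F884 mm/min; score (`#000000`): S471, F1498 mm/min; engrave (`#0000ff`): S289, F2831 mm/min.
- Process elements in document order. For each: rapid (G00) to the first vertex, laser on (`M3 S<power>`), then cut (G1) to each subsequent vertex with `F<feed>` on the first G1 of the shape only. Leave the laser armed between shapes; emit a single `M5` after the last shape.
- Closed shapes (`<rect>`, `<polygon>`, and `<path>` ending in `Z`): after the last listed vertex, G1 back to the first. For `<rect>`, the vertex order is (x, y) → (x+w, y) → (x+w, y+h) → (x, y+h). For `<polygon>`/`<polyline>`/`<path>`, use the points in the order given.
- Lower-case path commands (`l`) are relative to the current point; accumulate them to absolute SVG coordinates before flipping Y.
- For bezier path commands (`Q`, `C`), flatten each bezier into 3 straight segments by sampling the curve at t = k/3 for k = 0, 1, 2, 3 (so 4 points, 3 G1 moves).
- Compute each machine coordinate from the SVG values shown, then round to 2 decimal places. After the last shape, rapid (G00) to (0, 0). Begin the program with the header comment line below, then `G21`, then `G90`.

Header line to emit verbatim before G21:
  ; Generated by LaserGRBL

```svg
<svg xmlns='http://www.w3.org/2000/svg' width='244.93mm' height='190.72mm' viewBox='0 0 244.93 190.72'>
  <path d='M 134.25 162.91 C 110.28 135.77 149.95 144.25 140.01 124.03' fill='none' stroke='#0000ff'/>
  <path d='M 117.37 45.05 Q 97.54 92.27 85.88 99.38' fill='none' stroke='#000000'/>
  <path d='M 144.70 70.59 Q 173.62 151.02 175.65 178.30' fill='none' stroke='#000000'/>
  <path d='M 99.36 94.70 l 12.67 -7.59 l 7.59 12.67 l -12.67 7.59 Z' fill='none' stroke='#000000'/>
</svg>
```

; Generated by LaserGRBL
G21
G90
G00 X134.25 Y27.81
M3 S289
G1 X127.30 Y45.46 F2831
G1 X137.61 Y53.65
G1 X140.01 Y66.69
G00 X117.37 Y145.67
M3 S471
G1 X105.06 Y118.65 F1498
G1 X94.56 Y100.54
G1 X85.88 Y91.34
G00 X144.70 Y120.13
M3 S471
G1 X160.99 Y72.42 F1498
G1 X171.31 Y36.51
G1 X175.65 Y12.42
G00 X99.36 Y96.02
M3 S471
G1 X112.03 Y103.61 F1498
G1 X119.62 Y90.94
G1 X106.95 Y83.35
G1 X99.36 Y96.02
M5
G00 X0.00 Y0.00

Since the viewBox matches the mm dimensions, user units are millimetres directly. The only transform is the Y-flip y_m = 190.72 − y_svg.

Shape 1 is a cubic bezier drawn with `<path>`. Its stroke #0000ff means engrave at S289, F2831. After flipping Y the toolpath is (134.25,27.81) → (127.30,45.46) → (137.61,53.65) → (140.01,66.69).

Shape 2 is a quadratic bezier drawn with `<path>`. Its stroke #000000 means score at S471, F1498. After flipping Y the toolpath is (117.37,145.67) → (105.06,118.65) → (94.56,100.54) → (85.88,91.34).

Shape 3 is a quadratic bezier drawn with `<path>`. Its stroke #000000 means score at S471, F1498. After flipping Y the toolpath is (144.70,120.13) → (160.99,72.42) → (171.31,36.51) → (175.65,12.42).

Shape 4 is a regular polygon drawn with `<path>`. Its stroke #000000 means score at S471, F1498. After flipping Y the toolpath is (99.36,96.02) → (112.03,103.61) → (119.62,90.94) → (106.95,83.35) → (99.36,96.02), returning to the start.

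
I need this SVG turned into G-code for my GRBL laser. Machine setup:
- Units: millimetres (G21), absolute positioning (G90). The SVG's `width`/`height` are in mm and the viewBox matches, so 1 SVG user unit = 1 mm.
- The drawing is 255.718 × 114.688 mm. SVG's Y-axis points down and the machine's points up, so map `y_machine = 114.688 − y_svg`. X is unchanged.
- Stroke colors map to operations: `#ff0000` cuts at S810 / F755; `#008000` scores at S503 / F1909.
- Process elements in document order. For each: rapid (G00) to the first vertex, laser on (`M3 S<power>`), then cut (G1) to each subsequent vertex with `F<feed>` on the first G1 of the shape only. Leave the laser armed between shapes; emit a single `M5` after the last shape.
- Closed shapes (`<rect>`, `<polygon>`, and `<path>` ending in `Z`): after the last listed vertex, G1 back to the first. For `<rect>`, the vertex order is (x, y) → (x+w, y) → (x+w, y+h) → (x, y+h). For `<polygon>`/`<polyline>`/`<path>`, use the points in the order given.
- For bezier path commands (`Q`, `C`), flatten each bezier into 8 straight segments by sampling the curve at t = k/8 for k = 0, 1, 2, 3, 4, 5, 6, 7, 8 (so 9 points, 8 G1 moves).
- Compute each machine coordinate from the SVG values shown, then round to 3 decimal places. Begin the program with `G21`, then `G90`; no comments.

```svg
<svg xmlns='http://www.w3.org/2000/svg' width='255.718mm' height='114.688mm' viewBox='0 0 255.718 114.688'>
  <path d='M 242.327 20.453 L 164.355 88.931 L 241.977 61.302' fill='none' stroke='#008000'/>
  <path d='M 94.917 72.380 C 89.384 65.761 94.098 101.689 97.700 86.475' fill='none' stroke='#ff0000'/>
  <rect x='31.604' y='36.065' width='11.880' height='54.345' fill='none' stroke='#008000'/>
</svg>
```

1 u = 1 mm; y_m = 114.688 − y.

[1] `<path>` open polyline, #008000→score S503 F1909: (242.327,94.235) → (164.355,25.757) → (241.977,53.386)

[2] `<path>` cubic bezier, #ff0000→cut S810 F755: (94.917,42.308) → (93.300,42.979) → (92.511,40.759) → (92.416,36.745) → (92.883,32.037) → (93.778,27.732) → (94.967,24.928) → (96.319,24.722) → (97.700,28.213)

[3] `<rect>` rectangle, #008000→score S503 F1909: (31.604,78.623) → (43.484,78.623) → (43.484,24.278) → (31.604,24.278) → (31.604,78.623) (closed)

G21
G90
G00 X242.327 Y94.235
M3 S503
G1 X164.355 Y25.757 F1909
G1 X241.977 Y53.386
G00 X94.917 Y42.308
M3 S810
G1 X93.300 Y42.979 F755
G1 X92.511 Y40.759
G1 X92.416 Y36.745
G1 X92.883 Y32.037
G1 X93.778 Y27.732
G1 X94.967 Y24.928
G1 X96.319 Y24.722
G1 X97.700 Y28.213
G00 X31.604 Y78.623
M3 S503
G1 X43.484 Y78.623 F1909
G1 X43.484 Y24.278
G1 X31.604 Y24.278
G1 X31.604 Y78.623
M5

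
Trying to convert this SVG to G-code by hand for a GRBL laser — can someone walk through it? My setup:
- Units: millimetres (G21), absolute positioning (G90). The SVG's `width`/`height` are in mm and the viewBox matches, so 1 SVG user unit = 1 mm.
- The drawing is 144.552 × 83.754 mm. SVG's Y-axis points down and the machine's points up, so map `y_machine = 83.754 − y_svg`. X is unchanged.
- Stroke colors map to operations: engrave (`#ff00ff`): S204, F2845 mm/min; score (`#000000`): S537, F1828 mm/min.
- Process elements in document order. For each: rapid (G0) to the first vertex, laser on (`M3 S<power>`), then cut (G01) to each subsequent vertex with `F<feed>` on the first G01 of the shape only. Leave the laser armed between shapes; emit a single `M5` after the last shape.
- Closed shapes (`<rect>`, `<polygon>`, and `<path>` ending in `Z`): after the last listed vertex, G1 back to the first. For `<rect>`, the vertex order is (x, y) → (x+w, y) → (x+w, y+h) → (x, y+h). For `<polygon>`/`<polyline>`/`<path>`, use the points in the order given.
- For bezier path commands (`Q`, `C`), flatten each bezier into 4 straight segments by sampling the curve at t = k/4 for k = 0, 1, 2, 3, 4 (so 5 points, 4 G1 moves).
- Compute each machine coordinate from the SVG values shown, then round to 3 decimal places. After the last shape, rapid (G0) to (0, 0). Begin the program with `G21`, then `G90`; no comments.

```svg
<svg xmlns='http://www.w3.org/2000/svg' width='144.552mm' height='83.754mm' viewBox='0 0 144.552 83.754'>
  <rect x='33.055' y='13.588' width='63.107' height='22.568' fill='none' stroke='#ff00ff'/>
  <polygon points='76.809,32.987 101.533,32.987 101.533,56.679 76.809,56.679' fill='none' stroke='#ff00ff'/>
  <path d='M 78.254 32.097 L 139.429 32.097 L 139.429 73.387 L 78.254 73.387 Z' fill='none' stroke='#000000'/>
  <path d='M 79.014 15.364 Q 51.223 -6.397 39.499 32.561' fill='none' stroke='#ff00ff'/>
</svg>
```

viewBox `0 0 144.552 83.754` with mm width/height → 1 unit = 1 mm. Flip: y_m = 83.754 − y_svg.

**Shape 1** — `<rect>` rectangle, stroke `#ff00ff` → engrave (S204, F2845). Machine vertices: (33.055,70.166) → (96.162,70.166) → (96.162,47.598) → (33.055,47.598) → (33.055,70.166). Closed: final G1 returns to the first vertex.

**Shape 2** — `<polygon>` rectangle, stroke `#ff00ff` → engrave (S204, F2845). Machine vertices: (76.809,50.767) → (101.533,50.767) → (101.533,27.075) → (76.809,27.075) → (76.809,50.767). Closed: final G1 returns to the first vertex.

**Shape 3** — `<path>` rectangle, stroke `#000000` → score (S537, F1828). Machine vertices: (78.254,51.657) → (139.429,51.657) → (139.429,10.367) → (78.254,10.367) → (78.254,51.657). Closed: final G1 returns to the first vertex.

**Shape 4** — `<path>` quadratic bezier, stroke `#ff00ff` → engrave (S204, F2845). Control points (SVG): P0=(79.014,15.364), P1=(51.223,-6.397), P2=(39.499,32.561); sampled at t=k/4. Machine vertices: (79.014,68.390) → (66.123,75.476) → (55.240,74.971) → (46.365,66.877) → (39.499,51.193). Open path.

G21
G90
G0 X33.055 Y70.166
M3 S204
G01 X96.162 Y70.166 F2845
G01 X96.162 Y47.598
G01 X33.055 Y47.598
G01 X33.055 Y70.166
G0 X76.809 Y50.767
M3 S204
G01 X101.533 Y50.767 F2845
G01 X101.533 Y27.075
G01 X76.809 Y27.075
G01 X76.809 Y50.767
G0 X78.254 Y51.657
M3 S537
G01 X139.429 Y51.657 F1828
G01 X139.429 Y10.367
G01 X78.254 Y10.367
G01 X78.254 Y51.657
G0 X79.014 Y68.390
M3 S204
G01 X66.123 Y75.476 F2845
G01 X55.240 Y74.971
G01 X46.365 Y66.877
G01 X39.499 Y51.193
M5
G0 X0.000 Y0.000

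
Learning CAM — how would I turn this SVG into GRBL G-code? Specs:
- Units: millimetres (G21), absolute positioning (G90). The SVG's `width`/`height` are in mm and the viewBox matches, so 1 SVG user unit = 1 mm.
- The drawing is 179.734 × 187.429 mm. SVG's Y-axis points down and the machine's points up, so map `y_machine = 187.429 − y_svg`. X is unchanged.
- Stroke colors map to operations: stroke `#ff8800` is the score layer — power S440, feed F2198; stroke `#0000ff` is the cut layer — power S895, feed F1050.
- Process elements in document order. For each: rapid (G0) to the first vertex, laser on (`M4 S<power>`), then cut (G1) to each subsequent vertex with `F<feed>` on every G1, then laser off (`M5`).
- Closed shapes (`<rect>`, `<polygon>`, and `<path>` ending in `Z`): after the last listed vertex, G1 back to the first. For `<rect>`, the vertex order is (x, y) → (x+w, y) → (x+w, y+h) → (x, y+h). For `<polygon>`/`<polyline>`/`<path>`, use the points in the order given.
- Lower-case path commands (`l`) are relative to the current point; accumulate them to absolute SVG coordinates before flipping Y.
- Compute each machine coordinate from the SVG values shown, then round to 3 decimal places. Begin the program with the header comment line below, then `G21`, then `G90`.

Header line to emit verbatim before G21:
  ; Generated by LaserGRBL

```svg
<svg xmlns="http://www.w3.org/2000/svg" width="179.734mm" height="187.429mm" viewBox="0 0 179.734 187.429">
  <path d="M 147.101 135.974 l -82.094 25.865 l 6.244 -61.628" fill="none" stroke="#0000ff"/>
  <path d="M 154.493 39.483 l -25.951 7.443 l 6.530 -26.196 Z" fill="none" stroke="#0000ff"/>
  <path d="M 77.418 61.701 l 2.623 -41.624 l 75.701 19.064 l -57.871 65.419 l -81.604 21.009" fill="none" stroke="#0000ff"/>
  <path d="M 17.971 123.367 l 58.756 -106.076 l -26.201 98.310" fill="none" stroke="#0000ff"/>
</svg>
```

Since the viewBox matches the mm dimensions, user units are millimetres directly. The only transform is the Y-flip y_m = 187.429 − y_svg.

Shape 1 is a open polyline drawn with `<path>`. Its stroke #0000ff means cut at S895, F1050. After flipping Y the toolpath is (147.101,51.455) → (65.007,25.590) → (71.251,87.218).

Shape 2 is a regular polygon drawn with `<path>`. Its stroke #0000ff means cut at S895, F1050. After flipping Y the toolpath is (154.493,147.946) → (128.542,140.503) → (135.072,166.699) → (154.493,147.946), returning to the start.

Shape 3 is a open polyline drawn with `<path>`. Its stroke #0000ff means cut at S895, F1050. After flipping Y the toolpath is (77.418,125.728) → (80.041,167.352) → (155.742,148.288) → (97.871,82.869) → (16.267,61.860).

Shape 4 is a open polyline drawn with `<path>`. Its stroke #0000ff means cut at S895, F1050. After flipping Y the toolpath is (17.971,64.062) → (76.727,170.138) → (50.526,71.828).

; Generated by LaserGRBL
G21
G90
G0 X147.101 Y51.455
M4 S895
G1 X65.007 Y25.590 F1050
G1 X71.251 Y87.218 F1050
M5
G0 X154.493 Y147.946
M4 S895
G1 X128.542 Y140.503 F1050
G1 X135.072 Y166.699 F1050
G1 X154.493 Y147.946 F1050
M5
G0 X77.418 Y125.728
M4 S895
G1 X80.041 Y167.352 F1050
G1 X155.742 Y148.288 F1050
G1 X97.871 Y82.869 F1050
G1 X16.267 Y61.860 F1050
M5
G0 X17.971 Y64.062
M4 S895
G1 X76.727 Y170.138 F1050
G1 X50.526 Y71.828 F1050
M5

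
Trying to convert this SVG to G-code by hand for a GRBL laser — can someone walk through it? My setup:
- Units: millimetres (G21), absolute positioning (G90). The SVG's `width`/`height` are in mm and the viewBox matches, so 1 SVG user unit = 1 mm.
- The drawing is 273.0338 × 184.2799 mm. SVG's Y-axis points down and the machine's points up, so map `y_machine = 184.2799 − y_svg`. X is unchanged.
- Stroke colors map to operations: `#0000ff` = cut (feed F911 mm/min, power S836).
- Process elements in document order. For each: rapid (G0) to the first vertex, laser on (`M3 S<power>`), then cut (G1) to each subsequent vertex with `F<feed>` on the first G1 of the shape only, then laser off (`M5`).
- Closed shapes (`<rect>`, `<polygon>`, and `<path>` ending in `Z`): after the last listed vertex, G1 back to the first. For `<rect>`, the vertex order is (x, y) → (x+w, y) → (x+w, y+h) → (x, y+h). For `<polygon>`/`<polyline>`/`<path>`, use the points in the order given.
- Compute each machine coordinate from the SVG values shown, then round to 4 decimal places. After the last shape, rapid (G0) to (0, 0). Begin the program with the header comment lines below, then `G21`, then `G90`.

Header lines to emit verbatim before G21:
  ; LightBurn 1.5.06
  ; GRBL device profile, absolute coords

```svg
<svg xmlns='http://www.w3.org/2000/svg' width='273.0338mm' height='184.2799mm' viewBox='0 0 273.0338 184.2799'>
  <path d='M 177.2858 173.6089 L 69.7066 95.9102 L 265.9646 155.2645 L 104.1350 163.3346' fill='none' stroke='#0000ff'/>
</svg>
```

viewBox `0 0 273.0338 184.2799` with mm width/height → 1 unit = 1 mm. Flip: y_m = 184.2799 − y_svg.

**Shape 1** — `<path>` open polyline, stroke `#0000ff` → cut (S836, F911). Machine vertices: (177.2858,10.6710) → (69.7066,88.3697) → (265.9646,29.0154) → (104.1350,20.9453). Open path.

; LightBurn 1.5.06
; GRBL device profile, absolute coords
G21
G90
G0 X177.2858 Y10.6710
M3 S836
G1 X69.7066 Y88.3697 F911
G1 X265.9646 Y29.0154
G1 X104.1350 Y20.9453
M5
G0 X0.0000 Y0.0000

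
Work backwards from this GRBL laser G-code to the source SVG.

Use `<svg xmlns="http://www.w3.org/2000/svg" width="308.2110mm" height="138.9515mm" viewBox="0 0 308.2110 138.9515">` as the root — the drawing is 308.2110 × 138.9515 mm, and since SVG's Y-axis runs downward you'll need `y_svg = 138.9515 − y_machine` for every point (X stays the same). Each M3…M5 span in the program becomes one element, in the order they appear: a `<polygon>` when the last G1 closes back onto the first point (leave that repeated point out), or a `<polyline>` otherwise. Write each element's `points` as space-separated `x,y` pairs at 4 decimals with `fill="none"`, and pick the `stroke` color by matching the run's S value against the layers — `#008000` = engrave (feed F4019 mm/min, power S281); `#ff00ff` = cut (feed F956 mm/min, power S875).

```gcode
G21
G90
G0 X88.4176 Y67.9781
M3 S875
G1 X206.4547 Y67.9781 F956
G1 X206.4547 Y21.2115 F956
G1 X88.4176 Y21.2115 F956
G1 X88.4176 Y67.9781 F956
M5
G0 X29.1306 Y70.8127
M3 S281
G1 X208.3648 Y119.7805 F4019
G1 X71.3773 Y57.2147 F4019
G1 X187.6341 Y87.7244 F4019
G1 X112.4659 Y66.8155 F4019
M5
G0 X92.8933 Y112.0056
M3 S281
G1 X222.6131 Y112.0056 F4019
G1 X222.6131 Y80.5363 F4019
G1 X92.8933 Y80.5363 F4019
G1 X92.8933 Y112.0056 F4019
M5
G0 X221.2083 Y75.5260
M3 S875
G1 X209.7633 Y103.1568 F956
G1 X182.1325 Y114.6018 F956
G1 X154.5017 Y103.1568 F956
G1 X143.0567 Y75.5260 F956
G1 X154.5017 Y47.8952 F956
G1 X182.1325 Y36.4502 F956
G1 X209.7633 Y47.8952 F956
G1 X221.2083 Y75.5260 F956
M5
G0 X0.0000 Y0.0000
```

<svg xmlns="http://www.w3.org/2000/svg" width="308.2110mm" height="138.9515mm" viewBox="0 0 308.2110 138.9515">
  <polygon points="88.4176,70.9734 206.4547,70.9734 206.4547,117.7400 88.4176,117.7400" fill="none" stroke="#ff00ff"/>
  <polyline points="29.1306,68.1388 208.3648,19.1710 71.3773,81.7368 187.6341,51.2271 112.4659,72.1360" fill="none" stroke="#008000"/>
  <polygon points="92.8933,26.9459 222.6131,26.9459 222.6131,58.4152 92.8933,58.4152" fill="none" stroke="#008000"/>
  <polygon points="221.2083,63.4255 209.7633,35.7947 182.1325,24.3497 154.5017,35.7947 143.0567,63.4255 154.5017,91.0563 182.1325,102.5013 209.7633,91.0563" fill="none" stroke="#ff00ff"/>
</svg>

y_svg = 138.9515 − y_m.

[1] S875→`#ff00ff` (cut); closed run; points: 88.4176,70.9734 206.4547,70.9734 206.4547,117.7400 88.4176,117.7400

[2] S281→`#008000` (engrave); open run; points: 29.1306,68.1388 208.3648,19.1710 71.3773,81.7368 187.6341,51.2271 112.4659,72.1360

[3] S281→`#008000` (engrave); closed run; points: 92.8933,26.9459 222.6131,26.9459 222.6131,58.4152 92.8933,58.4152

[4] S875→`#ff00ff` (cut); closed run; points: 221.2083,63.4255 209.7633,35.7947 182.1325,24.3497 154.5017,35.7947 143.0567,63.4255 154.5017,91.0563 182.1325,102.5013 209.7633,91.0563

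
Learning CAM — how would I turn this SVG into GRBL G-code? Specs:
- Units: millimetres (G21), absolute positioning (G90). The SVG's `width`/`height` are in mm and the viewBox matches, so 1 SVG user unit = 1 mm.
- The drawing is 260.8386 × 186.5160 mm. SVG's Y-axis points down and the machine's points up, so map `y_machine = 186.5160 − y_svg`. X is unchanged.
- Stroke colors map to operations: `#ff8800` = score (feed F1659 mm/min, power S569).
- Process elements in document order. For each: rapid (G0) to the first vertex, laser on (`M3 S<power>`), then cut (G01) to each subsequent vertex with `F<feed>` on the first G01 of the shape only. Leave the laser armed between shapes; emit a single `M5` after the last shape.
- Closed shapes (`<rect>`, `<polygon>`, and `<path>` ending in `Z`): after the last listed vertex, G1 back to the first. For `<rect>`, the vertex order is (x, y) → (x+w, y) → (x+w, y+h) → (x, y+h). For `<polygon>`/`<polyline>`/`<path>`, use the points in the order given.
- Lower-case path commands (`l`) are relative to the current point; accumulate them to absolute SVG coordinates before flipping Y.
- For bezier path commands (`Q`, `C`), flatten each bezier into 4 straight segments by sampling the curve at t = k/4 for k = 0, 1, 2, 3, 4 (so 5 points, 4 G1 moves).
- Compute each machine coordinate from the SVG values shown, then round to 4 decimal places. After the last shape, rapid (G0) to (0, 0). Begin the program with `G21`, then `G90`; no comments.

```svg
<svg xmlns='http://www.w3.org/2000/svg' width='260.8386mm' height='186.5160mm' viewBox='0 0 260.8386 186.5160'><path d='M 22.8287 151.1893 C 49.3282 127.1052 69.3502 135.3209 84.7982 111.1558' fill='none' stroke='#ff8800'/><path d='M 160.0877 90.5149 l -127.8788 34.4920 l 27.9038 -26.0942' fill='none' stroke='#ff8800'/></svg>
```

viewBox `0 0 260.8386 186.5160` with mm width/height → 1 unit = 1 mm. Flip: y_m = 186.5160 − y_svg.

**Shape 1** — `<path>` cubic bezier, stroke `#ff8800` → score (S569, F1659). Control points (SVG): P0=(22.8287,151.1893), P1=(49.3282,127.1052), P2=(69.3502,135.3209), P3=(84.7982,111.1558); sampled at t=k/4. Machine vertices: (22.8287,35.3267) → (41.5185,48.3442) → (57.9578,55.3131) → (72.3248,62.2971) → (84.7982,75.3602). Open path.

**Shape 2** — `<path>` open polyline, stroke `#ff8800` → score (S569, F1659). Machine vertices: (160.0877,96.0011) → (32.2089,61.5091) → (60.1127,87.6033). Open path.

G21
G90
G0 X22.8287 Y35.3267
M3 S569
G01 X41.5185 Y48.3442 F1659
G01 X57.9578 Y55.3131
G01 X72.3248 Y62.2971
G01 X84.7982 Y75.3602
G0 X160.0877 Y96.0011
M3 S569
G01 X32.2089 Y61.5091 F1659
G01 X60.1127 Y87.6033
M5
G0 X0.0000 Y0.0000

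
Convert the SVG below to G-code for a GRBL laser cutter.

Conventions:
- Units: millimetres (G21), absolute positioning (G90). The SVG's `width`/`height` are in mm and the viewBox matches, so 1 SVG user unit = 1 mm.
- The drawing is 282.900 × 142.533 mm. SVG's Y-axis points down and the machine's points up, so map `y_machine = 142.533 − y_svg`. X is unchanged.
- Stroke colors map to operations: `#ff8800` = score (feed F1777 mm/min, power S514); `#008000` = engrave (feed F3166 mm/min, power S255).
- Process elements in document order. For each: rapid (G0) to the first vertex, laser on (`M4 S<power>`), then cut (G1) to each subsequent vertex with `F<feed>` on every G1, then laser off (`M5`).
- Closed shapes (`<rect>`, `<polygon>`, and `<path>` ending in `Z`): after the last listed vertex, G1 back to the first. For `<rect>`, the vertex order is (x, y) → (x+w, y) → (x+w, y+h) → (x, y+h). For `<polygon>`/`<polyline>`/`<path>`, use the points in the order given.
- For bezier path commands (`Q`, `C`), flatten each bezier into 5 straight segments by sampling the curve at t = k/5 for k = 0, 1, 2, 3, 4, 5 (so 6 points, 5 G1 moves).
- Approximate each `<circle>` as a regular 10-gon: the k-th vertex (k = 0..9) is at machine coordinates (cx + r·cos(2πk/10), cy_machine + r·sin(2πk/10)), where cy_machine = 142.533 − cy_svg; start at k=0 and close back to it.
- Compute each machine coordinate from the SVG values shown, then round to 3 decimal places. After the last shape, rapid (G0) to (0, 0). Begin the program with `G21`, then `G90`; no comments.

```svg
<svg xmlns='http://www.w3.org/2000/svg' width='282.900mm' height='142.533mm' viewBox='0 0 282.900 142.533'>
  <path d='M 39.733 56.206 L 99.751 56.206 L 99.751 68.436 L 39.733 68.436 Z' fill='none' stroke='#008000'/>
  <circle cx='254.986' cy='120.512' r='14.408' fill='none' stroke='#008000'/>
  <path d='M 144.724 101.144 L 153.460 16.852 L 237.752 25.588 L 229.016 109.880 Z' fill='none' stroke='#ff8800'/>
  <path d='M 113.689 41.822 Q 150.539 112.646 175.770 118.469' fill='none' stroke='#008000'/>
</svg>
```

viewBox `0 0 282.900 142.533` with mm width/height → 1 unit = 1 mm. Flip: y_m = 142.533 − y_svg.

**Shape 1** — `<path>` rectangle, stroke `#008000` → engrave (S255, F3166). Machine vertices: (39.733,86.327) → (99.751,86.327) → (99.751,74.097) → (39.733,74.097) → (39.733,86.327). Closed: final G1 returns to the first vertex.

**Shape 2** — `<circle>` circle, stroke `#008000` → engrave (S255, F3166). Machine vertices: (269.394,22.021) → (266.642,30.490) → (259.438,35.724) → (250.534,35.724) → (243.330,30.490) → (240.578,22.021) → (243.330,13.552) → (250.534,8.318) → (259.438,8.318) → (266.642,13.552) → (269.394,22.021). Closed: final G1 returns to the first vertex.

**Shape 3** — `<path>` regular polygon, stroke `#ff8800` → score (S514, F1777). Machine vertices: (144.724,41.389) → (153.460,125.681) → (237.752,116.945) → (229.016,32.653) → (144.724,41.389). Closed: final G1 returns to the first vertex.

**Shape 4** — `<path>` quadratic bezier, stroke `#008000` → engrave (S255, F3166). Control points (SVG): P0=(113.689,41.822), P1=(150.539,112.646), P2=(175.770,118.469); sampled at t=k/5. Machine vertices: (113.689,100.711) → (127.964,74.981) → (141.310,54.452) → (153.726,39.123) → (165.213,28.993) → (175.770,24.064). Open path.

G21
G90
G0 X39.733 Y86.327
M4 S255
G1 X99.751 Y86.327 F3166
G1 X99.751 Y74.097 F3166
G1 X39.733 Y74.097 F3166
G1 X39.733 Y86.327 F3166
M5
G0 X269.394 Y22.021
M4 S255
G1 X266.642 Y30.490 F3166
G1 X259.438 Y35.724 F3166
G1 X250.534 Y35.724 F3166
G1 X243.330 Y30.490 F3166
G1 X240.578 Y22.021 F3166
G1 X243.330 Y13.552 F3166
G1 X250.534 Y8.318 F3166
G1 X259.438 Y8.318 F3166
G1 X266.642 Y13.552 F3166
G1 X269.394 Y22.021 F3166
M5
G0 X144.724 Y41.389
M4 S514
G1 X153.460 Y125.681 F1777
G1 X237.752 Y116.945 F1777
G1 X229.016 Y32.653 F1777
G1 X144.724 Y41.389 F1777
M5
G0 X113.689 Y100.711
M4 S255
G1 X127.964 Y74.981 F3166
G1 X141.310 Y54.452 F3166
G1 X153.726 Y39.123 F3166
G1 X165.213 Y28.993 F3166
G1 X175.770 Y24.064 F3166
M5
G0 X0.000 Y0.000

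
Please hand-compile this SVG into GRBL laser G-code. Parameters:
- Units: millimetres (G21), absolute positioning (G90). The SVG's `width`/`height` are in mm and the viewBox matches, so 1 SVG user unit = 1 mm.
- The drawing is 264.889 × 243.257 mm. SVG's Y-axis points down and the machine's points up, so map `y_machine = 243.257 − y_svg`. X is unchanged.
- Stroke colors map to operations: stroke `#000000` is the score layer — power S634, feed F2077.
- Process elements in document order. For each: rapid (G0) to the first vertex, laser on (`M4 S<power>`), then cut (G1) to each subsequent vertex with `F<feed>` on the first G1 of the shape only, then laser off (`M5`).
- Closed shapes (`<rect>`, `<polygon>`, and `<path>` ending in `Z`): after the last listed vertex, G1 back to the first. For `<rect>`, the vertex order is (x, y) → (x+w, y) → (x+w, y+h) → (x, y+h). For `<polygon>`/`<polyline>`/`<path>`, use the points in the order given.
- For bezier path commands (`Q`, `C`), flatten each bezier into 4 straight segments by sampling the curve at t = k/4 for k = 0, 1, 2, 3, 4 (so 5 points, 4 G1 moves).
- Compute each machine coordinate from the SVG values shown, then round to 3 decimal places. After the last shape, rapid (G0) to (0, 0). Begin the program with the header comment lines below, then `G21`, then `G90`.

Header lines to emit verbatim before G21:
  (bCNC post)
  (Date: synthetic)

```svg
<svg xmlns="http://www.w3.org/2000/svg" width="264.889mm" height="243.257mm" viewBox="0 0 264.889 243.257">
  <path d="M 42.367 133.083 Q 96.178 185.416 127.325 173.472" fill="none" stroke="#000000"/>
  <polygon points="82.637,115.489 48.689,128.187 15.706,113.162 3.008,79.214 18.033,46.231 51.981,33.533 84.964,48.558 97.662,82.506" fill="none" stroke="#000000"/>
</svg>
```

(bCNC post)
(Date: synthetic)
G21
G90
G0 X42.367 Y110.174
M4 S634
G1 X67.856 Y88.025 F2077
G1 X90.512 Y73.910
G1 X110.335 Y67.830
G1 X127.325 Y69.785
M5
G0 X82.637 Y127.768
M4 S634
G1 X48.689 Y115.070 F2077
G1 X15.706 Y130.095
G1 X3.008 Y164.043
G1 X18.033 Y197.026
G1 X51.981 Y209.724
G1 X84.964 Y194.699
G1 X97.662 Y160.751
G1 X82.637 Y127.768
M5
G0 X0.000 Y0.000

viewBox `0 0 264.889 243.257` with mm width/height → 1 unit = 1 mm. Flip: y_m = 243.257 − y_svg.

**Shape 1** — `<path>` quadratic bezier, stroke `#000000` → score (S634, F2077). Control points (SVG): P0=(42.367,133.083), P1=(96.178,185.416), P2=(127.325,173.472); sampled at t=k/4. Machine vertices: (42.367,110.174) → (67.856,88.025) → (90.512,73.910) → (110.335,67.830) → (127.325,69.785). Open path.

**Shape 2** — `<polygon>` regular polygon, stroke `#000000` → score (S634, F2077). Machine vertices: (82.637,127.768) → (48.689,115.070) → (15.706,130.095) → (3.008,164.043) → (18.033,197.026) → (51.981,209.724) → (84.964,194.699) → (97.662,160.751) → (82.637,127.768). Closed: final G1 returns to the first vertex.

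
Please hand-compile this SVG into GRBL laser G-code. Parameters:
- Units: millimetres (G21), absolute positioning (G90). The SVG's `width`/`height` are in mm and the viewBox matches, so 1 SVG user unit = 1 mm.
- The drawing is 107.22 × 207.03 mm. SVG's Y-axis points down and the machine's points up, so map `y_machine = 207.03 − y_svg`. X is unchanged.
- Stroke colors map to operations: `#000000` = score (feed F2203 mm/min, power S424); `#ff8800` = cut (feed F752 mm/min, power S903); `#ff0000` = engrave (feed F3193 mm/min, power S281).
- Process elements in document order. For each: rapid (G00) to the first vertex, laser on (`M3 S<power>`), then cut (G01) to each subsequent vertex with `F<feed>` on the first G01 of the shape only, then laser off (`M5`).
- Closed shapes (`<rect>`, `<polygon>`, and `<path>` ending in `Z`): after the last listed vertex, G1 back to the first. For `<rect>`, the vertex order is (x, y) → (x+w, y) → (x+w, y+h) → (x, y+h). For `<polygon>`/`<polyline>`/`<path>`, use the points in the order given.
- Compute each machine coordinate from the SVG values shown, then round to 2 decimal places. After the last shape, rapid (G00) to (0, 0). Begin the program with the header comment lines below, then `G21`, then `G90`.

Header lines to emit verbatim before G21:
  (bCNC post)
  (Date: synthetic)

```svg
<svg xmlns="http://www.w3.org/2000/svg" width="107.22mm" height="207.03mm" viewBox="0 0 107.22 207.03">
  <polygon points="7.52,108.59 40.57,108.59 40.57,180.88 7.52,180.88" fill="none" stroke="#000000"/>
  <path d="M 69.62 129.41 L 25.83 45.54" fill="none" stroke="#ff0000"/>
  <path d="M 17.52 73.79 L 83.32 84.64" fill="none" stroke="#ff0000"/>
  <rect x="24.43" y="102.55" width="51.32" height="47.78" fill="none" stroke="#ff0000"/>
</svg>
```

viewBox `0 0 107.22 207.03` with mm width/height → 1 unit = 1 mm. Flip: y_m = 207.03 − y_svg.

**Shape 1** — `<polygon>` rectangle, stroke `#000000` → score (S424, F2203). Machine vertices: (7.52,98.44) → (40.57,98.44) → (40.57,26.15) → (7.52,26.15) → (7.52,98.44). Closed: final G1 returns to the first vertex.

**Shape 2** — `<path>` line segment, stroke `#ff0000` → engrave (S281, F3193). Machine vertices: (69.62,77.62) → (25.83,161.49). Open path.

**Shape 3** — `<path>` line segment, stroke `#ff0000` → engrave (S281, F3193). Machine vertices: (17.52,133.24) → (83.32,122.39). Open path.

**Shape 4** — `<rect>` rectangle, stroke `#ff0000` → engrave (S281, F3193). Machine vertices: (24.43,104.48) → (75.75,104.48) → (75.75,56.70) → (24.43,56.70) → (24.43,104.48). Closed: final G1 returns to the first vertex.

(bCNC post)
(Date: synthetic)
G21
G90
G00 X7.52 Y98.44
M3 S424
G01 X40.57 Y98.44 F2203
G01 X40.57 Y26.15
G01 X7.52 Y26.15
G01 X7.52 Y98.44
M5
G00 X69.62 Y77.62
M3 S281
G01 X25.83 Y161.49 F3193
M5
G00 X17.52 Y133.24
M3 S281
G01 X83.32 Y122.39 F3193
M5
G00 X24.43 Y104.48
M3 S281
G01 X75.75 Y104.48 F3193
G01 X75.75 Y56.70
G01 X24.43 Y56.70
G01 X24.43 Y104.48
M5
G00 X0.00 Y0.00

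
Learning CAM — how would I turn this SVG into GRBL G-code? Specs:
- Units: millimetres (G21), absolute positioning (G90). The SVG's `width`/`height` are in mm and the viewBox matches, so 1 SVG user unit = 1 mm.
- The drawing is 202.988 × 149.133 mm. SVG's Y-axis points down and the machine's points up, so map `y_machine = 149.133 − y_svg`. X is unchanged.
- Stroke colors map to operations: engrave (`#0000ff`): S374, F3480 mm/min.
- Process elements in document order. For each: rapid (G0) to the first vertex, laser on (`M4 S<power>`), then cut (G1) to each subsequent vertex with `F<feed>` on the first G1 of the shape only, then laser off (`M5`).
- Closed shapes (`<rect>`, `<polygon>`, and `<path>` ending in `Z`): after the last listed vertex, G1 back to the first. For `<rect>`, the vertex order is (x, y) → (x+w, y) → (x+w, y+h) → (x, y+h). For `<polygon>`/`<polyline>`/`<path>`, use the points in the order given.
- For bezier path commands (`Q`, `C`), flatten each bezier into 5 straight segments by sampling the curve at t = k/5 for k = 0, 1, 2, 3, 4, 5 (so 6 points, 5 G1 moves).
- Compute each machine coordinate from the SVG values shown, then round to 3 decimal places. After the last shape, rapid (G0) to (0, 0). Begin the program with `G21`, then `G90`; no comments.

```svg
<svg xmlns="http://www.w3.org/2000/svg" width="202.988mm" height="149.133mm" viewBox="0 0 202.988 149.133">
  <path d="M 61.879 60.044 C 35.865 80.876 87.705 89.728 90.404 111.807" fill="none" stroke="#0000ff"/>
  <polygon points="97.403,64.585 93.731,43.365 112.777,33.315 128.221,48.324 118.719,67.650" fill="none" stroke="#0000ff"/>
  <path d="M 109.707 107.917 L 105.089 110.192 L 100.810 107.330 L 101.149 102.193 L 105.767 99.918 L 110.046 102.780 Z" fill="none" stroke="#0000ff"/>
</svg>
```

viewBox `0 0 202.988 149.133` with mm width/height → 1 unit = 1 mm. Flip: y_m = 149.133 − y_svg.

**Shape 1** — `<path>` cubic bezier, stroke `#0000ff` → engrave (S374, F3480). Control points (SVG): P0=(61.879,60.044), P1=(35.865,80.876), P2=(87.705,89.728), P3=(90.404,111.807); sampled at t=k/5. Machine vertices: (61.879,89.089) → (54.597,77.826) → (59.904,68.228) → (71.705,59.085) → (83.904,49.188) → (90.404,37.326). Open path.

**Shape 2** — `<polygon>` regular polygon, stroke `#0000ff` → engrave (S374, F3480). Machine vertices: (97.403,84.548) → (93.731,105.768) → (112.777,115.818) → (128.221,100.809) → (118.719,81.483) → (97.403,84.548). Closed: final G1 returns to the first vertex.

**Shape 3** — `<path>` regular polygon, stroke `#0000ff` → engrave (S374, F3480). Machine vertices: (109.707,41.216) → (105.089,38.941) → (100.810,41.803) → (101.149,46.940) → (105.767,49.215) → (110.046,46.353) → (109.707,41.216). Closed: final G1 returns to the first vertex.

G21
G90
G0 X61.879 Y89.089
M4 S374
G1 X54.597 Y77.826 F3480
G1 X59.904 Y68.228
G1 X71.705 Y59.085
G1 X83.904 Y49.188
G1 X90.404 Y37.326
M5
G0 X97.403 Y84.548
M4 S374
G1 X93.731 Y105.768 F3480
G1 X112.777 Y115.818
G1 X128.221 Y100.809
G1 X118.719 Y81.483
G1 X97.403 Y84.548
M5
G0 X109.707 Y41.216
M4 S374
G1 X105.089 Y38.941 F3480
G1 X100.810 Y41.803
G1 X101.149 Y46.940
G1 X105.767 Y49.215
G1 X110.046 Y46.353
G1 X109.707 Y41.216
M5
G0 X0.000 Y0.000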